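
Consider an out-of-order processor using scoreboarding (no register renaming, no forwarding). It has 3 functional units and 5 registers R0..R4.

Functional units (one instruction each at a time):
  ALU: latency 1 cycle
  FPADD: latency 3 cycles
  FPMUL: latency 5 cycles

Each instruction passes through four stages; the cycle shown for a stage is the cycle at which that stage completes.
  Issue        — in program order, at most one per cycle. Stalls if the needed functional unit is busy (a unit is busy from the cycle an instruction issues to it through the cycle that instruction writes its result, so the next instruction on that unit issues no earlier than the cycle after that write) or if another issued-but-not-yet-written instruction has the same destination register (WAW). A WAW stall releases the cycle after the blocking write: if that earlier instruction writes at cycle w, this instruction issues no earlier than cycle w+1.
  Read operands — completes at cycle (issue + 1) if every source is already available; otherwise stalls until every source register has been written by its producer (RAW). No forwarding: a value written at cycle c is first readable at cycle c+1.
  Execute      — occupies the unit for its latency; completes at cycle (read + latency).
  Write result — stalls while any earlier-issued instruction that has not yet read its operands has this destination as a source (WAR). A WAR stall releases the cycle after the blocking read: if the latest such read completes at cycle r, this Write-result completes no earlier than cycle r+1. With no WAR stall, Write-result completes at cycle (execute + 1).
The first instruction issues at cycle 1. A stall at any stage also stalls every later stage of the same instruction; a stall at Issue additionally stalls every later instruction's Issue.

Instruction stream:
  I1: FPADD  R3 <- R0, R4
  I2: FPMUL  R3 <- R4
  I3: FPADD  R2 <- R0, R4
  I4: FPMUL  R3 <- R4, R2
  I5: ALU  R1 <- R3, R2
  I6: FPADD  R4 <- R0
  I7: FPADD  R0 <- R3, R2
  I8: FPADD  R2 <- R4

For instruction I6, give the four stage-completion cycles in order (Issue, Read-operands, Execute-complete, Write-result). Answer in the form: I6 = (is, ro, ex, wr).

I6 = (17, 18, 21, 22)

c1: I1 dispatched to FPADD
c2: I1 operands ready
c5: I1 complete
c6: R3←I1
c7: I2 dispatched to FPMUL
c8: I2 operands ready · I3 dispatched to FPADD
c9: I3 operands ready
c12: I3 complete
c13: I2 complete · R2←I3
c14: R3←I2
c15: I4 dispatched to FPMUL
c16: I4 operands ready · I5 dispatched to ALU
c17: I6 dispatched to FPADD
c18: I6 operands ready
c21: I4 complete · I6 complete
c22: R3←I4 · R4←I6
c23: I5 operands ready · I7 dispatched to FPADD
c24: I5 complete · I7 operands ready
c25: R1←I5
c27: I7 complete
c28: R0←I7
c29: I8 dispatched to FPADD
c30: I8 operands ready
c33: I8 complete
c34: R2←I8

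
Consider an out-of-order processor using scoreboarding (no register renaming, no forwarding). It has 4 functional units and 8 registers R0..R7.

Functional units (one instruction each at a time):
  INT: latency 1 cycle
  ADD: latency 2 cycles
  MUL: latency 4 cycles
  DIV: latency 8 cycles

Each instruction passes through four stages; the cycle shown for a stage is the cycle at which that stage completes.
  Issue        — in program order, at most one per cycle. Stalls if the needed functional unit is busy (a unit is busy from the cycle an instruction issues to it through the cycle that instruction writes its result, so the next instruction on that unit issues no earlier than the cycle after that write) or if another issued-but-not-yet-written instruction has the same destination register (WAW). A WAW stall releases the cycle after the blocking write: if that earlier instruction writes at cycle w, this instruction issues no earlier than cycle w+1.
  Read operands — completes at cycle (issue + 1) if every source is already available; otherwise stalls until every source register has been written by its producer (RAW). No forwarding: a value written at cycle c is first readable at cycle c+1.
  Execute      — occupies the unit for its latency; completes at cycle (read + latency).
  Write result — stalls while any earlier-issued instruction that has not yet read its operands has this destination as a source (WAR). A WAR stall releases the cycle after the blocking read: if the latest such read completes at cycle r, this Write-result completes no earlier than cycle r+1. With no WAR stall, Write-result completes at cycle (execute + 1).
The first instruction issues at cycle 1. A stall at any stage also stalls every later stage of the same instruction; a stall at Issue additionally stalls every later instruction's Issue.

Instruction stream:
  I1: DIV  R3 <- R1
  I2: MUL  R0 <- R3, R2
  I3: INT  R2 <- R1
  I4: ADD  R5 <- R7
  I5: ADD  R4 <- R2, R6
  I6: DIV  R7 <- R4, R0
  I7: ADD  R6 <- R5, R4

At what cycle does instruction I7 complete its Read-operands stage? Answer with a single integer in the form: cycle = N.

I1: IS=1 RO=2 EX=10 WR=11
I2: IS=2 RO=12 EX=16 WR=17  [RAW R3: wait I1 write@11]
I3: IS=3 RO=4 EX=5 WR=13  [WAR R2: wait I2 read@12]
I4: IS=4 RO=5 EX=7 WR=8
I5: IS=9 RO=14 EX=16 WR=17  [struct: ADD busy until I4 writes@8; RAW R2: wait I3 write@13]
I6: IS=12 RO=18 EX=26 WR=27  [struct: DIV busy until I1 writes@11; RAW R4: wait I5 write@17; RAW R0: wait I2 write@17]
I7: IS=18 RO=19 EX=21 WR=22  [struct: ADD busy until I5 writes@17]

cycle = 19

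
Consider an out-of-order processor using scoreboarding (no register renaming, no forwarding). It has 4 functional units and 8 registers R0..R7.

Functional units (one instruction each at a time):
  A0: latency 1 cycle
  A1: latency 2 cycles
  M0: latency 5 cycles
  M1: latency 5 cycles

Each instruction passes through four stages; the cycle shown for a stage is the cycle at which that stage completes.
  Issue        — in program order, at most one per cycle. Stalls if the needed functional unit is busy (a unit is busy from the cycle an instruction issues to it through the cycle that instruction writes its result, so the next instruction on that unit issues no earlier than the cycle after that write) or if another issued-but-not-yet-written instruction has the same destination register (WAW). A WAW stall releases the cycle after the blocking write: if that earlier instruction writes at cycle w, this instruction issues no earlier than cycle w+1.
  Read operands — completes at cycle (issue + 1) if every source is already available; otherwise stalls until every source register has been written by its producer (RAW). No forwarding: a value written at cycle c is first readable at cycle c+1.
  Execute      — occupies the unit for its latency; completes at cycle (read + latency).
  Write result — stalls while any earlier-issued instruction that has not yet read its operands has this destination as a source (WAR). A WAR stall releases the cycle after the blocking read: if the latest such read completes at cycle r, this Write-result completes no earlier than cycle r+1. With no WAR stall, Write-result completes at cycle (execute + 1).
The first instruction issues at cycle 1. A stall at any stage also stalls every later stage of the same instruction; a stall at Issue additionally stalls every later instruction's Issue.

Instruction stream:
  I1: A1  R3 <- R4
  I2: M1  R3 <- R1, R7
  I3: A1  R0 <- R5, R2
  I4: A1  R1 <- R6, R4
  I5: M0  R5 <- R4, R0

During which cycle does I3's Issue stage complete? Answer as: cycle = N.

[1] I1→A1
[2] I1 RO
[4] I1 EX
[5] I1 WR R3
[6] I2→M1
[7] I2 RO | I3→A1
[8] I3 RO
[10] I3 EX
[11] I3 WR R0
[12] I2 EX | I4→A1
[13] I2 WR R3 | I4 RO | I5→M0
[14] I5 RO
[15] I4 EX
[16] I4 WR R1
[19] I5 EX
[20] I5 WR R5

cycle = 7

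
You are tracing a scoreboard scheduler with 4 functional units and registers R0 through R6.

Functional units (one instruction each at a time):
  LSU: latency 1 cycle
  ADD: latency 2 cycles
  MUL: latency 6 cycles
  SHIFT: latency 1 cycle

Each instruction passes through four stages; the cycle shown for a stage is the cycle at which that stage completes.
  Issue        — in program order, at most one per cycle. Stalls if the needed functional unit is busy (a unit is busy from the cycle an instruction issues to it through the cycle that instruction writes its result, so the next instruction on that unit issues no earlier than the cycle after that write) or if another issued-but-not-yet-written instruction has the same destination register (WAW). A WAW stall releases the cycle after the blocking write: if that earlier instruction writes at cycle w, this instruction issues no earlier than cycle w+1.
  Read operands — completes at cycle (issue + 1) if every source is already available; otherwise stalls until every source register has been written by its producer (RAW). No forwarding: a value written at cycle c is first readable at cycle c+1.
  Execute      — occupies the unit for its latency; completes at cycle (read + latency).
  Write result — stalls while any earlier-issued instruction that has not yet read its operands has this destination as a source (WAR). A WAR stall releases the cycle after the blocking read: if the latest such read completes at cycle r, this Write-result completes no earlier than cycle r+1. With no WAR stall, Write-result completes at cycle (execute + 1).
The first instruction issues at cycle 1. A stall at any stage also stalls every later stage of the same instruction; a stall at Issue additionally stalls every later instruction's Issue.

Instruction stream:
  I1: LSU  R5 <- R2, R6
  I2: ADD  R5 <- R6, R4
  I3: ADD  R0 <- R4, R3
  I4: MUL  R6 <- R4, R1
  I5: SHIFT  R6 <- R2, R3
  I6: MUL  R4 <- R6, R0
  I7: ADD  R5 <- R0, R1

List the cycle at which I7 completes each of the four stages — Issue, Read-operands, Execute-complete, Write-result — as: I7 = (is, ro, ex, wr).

c1: I1 dispatched to LSU
c2: I1 operands ready
c3: I1 complete
c4: R5←I1
c5: I2 dispatched to ADD
c6: I2 operands ready
c8: I2 complete
c9: R5←I2
c10: I3 dispatched to ADD
c11: I3 operands ready | I4 dispatched to MUL
c12: I4 operands ready
c13: I3 complete
c14: R0←I3
c18: I4 complete
c19: R6←I4
c20: I5 dispatched to SHIFT
c21: I5 operands ready | I6 dispatched to MUL
c22: I5 complete | I7 dispatched to ADD
c23: R6←I5 | I7 operands ready
c24: I6 operands ready
c25: I7 complete
c26: R5←I7
c30: I6 complete
c31: R4←I6

I7 = (22, 23, 25, 26)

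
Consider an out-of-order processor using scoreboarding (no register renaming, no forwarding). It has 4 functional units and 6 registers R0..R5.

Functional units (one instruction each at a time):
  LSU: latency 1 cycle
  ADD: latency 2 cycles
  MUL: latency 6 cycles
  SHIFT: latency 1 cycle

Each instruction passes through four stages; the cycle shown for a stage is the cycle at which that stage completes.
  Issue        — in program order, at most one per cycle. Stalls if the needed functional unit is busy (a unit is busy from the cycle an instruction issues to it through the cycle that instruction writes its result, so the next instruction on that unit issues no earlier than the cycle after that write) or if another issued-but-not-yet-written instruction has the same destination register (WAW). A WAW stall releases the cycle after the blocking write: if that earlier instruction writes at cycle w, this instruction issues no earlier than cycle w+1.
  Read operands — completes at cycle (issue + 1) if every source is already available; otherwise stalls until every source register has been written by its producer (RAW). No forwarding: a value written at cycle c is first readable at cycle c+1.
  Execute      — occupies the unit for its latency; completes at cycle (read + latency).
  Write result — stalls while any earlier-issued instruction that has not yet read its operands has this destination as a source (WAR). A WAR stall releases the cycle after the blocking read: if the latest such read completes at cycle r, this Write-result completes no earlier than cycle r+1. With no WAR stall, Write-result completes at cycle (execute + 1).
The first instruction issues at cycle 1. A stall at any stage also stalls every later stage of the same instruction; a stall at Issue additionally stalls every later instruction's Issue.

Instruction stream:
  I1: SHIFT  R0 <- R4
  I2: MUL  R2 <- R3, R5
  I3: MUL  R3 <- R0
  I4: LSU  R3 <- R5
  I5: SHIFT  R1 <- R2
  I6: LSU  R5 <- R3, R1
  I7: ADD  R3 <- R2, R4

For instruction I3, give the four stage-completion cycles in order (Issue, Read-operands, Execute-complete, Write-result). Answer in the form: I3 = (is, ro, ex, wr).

c1: I1 issues→SHIFT
c2: I1 reads; I2 issues→MUL
c3: I1 exec-done; I2 reads
c4: I1 writes R0
c9: I2 exec-done
c10: I2 writes R2
c11: I3 issues→MUL
c12: I3 reads
c18: I3 exec-done
c19: I3 writes R3
c20: I4 issues→LSU
c21: I4 reads; I5 issues→SHIFT
c22: I4 exec-done; I5 reads
c23: I4 writes R3; I5 exec-done
c24: I5 writes R1; I6 issues→LSU
c25: I6 reads; I7 issues→ADD
c26: I6 exec-done; I7 reads
c27: I6 writes R5
c28: I7 exec-done
c29: I7 writes R3

I3 = (11, 12, 18, 19)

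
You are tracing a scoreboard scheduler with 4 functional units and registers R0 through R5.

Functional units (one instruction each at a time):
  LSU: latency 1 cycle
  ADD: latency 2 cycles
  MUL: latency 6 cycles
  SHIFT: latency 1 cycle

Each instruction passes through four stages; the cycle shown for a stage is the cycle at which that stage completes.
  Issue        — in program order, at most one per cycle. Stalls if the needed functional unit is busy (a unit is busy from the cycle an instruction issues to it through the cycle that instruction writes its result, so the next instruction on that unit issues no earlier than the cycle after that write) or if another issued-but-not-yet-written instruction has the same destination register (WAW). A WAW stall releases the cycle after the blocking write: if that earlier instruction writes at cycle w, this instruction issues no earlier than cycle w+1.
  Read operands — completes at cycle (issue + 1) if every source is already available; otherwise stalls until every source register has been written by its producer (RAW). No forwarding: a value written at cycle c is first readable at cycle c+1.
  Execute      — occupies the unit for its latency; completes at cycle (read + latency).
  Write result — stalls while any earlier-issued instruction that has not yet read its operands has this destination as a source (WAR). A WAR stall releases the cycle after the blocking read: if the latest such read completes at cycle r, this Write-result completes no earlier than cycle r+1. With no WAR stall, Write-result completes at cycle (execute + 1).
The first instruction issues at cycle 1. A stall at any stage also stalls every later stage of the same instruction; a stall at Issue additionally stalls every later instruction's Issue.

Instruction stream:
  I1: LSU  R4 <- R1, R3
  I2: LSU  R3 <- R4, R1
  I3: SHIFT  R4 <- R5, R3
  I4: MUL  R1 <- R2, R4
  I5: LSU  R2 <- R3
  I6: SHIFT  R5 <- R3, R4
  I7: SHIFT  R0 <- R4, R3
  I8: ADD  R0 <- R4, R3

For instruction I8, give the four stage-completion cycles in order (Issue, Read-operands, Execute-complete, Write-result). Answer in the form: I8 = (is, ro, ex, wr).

I8 = (20, 21, 23, 24)

t=1  I1→LSU
t=2  I1 RO
t=3  I1 EX
t=4  I1 WR R4
t=5  I2→LSU
t=6  I2 RO; I3→SHIFT
t=7  I2 EX; I4→MUL
t=8  I2 WR R3
t=9  I3 RO; I5→LSU
t=10  I3 EX; I5 RO
t=11  I3 WR R4; I5 EX
t=12  I4 RO; I6→SHIFT
t=13  I5 WR R2; I6 RO
t=14  I6 EX
t=15  I6 WR R5
t=16  I7→SHIFT
t=17  I7 RO
t=18  I4 EX; I7 EX
t=19  I4 WR R1; I7 WR R0
t=20  I8→ADD
t=21  I8 RO
t=23  I8 EX
t=24  I8 WR R0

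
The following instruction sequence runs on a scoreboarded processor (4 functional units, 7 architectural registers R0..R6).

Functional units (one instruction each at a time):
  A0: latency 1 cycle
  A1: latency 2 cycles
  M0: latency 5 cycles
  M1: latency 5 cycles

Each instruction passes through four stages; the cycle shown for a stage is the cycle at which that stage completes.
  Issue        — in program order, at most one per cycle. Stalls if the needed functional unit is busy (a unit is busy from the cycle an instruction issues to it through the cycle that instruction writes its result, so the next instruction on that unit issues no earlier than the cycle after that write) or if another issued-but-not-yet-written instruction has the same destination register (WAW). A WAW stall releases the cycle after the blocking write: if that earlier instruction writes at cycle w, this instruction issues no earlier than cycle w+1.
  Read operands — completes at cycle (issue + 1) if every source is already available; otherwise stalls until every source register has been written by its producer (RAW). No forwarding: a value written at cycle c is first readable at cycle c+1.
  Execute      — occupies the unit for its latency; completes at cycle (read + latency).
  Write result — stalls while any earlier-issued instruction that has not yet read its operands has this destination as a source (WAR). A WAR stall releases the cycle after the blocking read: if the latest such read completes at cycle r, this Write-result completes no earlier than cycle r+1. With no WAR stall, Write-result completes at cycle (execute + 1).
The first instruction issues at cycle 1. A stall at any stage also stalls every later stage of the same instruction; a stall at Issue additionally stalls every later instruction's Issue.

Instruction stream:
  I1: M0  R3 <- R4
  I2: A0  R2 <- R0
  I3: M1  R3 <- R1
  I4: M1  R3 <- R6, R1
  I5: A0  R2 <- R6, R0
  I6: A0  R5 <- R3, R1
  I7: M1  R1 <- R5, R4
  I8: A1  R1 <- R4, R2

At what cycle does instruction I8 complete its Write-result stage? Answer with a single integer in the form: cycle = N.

I1  is:1  ro:2  ex:7  wr:8
I2  is:2  ro:3  ex:4  wr:5
I3  is:9  ro:10  ex:15  wr:16  — WAW R3: wait I1 write@8
I4  is:17  ro:18  ex:23  wr:24  — struct: M1 busy until I3 writes@16
I5  is:18  ro:19  ex:20  wr:21
I6  is:22  ro:25  ex:26  wr:27  — struct: A0 busy until I5 writes@21, RAW R3: wait I4 write@24
I7  is:25  ro:28  ex:33  wr:34  — struct: M1 busy until I4 writes@24, RAW R5: wait I6 write@27
I8  is:35  ro:36  ex:38  wr:39  — WAW R1: wait I7 write@34

cycle = 39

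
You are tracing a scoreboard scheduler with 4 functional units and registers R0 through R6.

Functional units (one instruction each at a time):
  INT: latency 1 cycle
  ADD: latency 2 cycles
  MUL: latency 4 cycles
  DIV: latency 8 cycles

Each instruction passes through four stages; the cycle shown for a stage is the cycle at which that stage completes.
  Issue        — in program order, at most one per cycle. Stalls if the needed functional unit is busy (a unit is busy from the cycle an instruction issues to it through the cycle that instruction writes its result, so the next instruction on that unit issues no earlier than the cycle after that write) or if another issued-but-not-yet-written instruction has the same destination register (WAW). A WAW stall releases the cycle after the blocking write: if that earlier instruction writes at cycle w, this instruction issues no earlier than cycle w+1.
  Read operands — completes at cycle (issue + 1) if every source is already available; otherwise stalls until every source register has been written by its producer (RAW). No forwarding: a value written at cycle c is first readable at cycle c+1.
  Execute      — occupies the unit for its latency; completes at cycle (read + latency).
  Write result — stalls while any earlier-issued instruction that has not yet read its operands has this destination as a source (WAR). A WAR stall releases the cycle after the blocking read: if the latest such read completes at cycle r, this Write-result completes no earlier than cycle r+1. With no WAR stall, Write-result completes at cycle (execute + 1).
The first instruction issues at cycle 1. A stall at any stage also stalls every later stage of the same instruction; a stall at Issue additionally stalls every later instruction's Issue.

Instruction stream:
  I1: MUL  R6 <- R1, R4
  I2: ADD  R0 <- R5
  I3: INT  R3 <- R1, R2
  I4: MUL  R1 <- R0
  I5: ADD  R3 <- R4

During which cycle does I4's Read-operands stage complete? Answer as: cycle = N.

  I1 | 1 | 2 | 6 | 7
  I2 | 2 | 3 | 5 | 6
  I3 | 3 | 4 | 5 | 6
  I4 | 8 | 9 | 13 | 14   struct: MUL busy until I1 writes@7
  I5 | 9 | 10 | 12 | 13

cycle = 9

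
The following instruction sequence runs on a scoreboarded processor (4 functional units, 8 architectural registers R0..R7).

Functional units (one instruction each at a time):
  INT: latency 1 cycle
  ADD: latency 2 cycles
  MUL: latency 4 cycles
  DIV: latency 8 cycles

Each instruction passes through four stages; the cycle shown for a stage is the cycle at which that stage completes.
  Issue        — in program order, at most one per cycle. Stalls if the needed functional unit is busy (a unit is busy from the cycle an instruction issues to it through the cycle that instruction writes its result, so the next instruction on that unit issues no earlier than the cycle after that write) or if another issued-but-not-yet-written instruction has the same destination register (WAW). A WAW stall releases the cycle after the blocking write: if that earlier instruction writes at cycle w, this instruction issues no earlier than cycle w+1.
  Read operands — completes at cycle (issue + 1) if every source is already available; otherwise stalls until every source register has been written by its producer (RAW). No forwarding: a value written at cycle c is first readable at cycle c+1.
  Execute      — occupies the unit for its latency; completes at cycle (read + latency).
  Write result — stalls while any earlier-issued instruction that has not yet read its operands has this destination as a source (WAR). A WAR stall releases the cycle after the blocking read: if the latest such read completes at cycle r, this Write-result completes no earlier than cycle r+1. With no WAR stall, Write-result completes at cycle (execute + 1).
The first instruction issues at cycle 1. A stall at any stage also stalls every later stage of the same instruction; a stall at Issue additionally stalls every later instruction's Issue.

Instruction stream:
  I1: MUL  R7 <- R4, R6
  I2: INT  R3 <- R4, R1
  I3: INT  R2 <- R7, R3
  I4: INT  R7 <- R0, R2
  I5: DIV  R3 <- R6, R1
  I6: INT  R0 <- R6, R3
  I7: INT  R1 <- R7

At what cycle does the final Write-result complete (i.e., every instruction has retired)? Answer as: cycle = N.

cycle = 29

[1] I1→MUL
[2] I1 RO; I2→INT
[3] I2 RO
[4] I2 EX
[5] I2 WR R3
[6] I1 EX; I3→INT
[7] I1 WR R7
[8] I3 RO
[9] I3 EX
[10] I3 WR R2
[11] I4→INT
[12] I4 RO; I5→DIV
[13] I4 EX; I5 RO
[14] I4 WR R7
[15] I6→INT
[21] I5 EX
[22] I5 WR R3
[23] I6 RO
[24] I6 EX
[25] I6 WR R0
[26] I7→INT
[27] I7 RO
[28] I7 EX
[29] I7 WR R1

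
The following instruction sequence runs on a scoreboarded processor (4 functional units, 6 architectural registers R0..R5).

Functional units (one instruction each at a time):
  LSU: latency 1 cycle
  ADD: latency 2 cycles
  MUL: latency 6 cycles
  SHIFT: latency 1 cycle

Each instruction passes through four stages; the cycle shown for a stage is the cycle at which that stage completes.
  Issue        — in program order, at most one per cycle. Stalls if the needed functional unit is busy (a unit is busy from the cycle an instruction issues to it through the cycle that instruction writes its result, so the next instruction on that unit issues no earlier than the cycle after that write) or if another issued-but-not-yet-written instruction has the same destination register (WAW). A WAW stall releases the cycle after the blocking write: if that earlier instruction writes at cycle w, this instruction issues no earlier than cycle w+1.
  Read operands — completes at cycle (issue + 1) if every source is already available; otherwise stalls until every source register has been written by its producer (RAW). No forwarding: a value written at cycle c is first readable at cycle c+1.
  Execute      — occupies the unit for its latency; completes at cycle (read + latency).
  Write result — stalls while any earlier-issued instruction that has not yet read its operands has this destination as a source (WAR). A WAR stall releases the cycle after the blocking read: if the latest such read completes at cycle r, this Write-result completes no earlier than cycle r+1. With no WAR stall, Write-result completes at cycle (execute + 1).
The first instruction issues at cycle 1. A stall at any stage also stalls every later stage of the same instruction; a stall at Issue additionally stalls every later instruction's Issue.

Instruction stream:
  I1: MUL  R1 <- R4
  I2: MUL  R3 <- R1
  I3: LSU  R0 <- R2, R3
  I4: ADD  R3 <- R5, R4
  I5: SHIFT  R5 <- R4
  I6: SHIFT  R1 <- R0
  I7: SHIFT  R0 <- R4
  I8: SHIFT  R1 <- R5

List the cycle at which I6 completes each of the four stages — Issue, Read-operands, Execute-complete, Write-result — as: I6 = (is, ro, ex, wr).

  I1 | 1 | 2 | 8 | 9
  I2 | 10 | 11 | 17 | 18   struct: MUL busy until I1 writes@9
  I3 | 11 | 19 | 20 | 21   RAW R3: wait I2 write@18
  I4 | 19 | 20 | 22 | 23   WAW R3: wait I2 write@18
  I5 | 20 | 21 | 22 | 23
  I6 | 24 | 25 | 26 | 27   struct: SHIFT busy until I5 writes@23
  I7 | 28 | 29 | 30 | 31   struct: SHIFT busy until I6 writes@27
  I8 | 32 | 33 | 34 | 35   struct: SHIFT busy until I7 writes@31

I6 = (24, 25, 26, 27)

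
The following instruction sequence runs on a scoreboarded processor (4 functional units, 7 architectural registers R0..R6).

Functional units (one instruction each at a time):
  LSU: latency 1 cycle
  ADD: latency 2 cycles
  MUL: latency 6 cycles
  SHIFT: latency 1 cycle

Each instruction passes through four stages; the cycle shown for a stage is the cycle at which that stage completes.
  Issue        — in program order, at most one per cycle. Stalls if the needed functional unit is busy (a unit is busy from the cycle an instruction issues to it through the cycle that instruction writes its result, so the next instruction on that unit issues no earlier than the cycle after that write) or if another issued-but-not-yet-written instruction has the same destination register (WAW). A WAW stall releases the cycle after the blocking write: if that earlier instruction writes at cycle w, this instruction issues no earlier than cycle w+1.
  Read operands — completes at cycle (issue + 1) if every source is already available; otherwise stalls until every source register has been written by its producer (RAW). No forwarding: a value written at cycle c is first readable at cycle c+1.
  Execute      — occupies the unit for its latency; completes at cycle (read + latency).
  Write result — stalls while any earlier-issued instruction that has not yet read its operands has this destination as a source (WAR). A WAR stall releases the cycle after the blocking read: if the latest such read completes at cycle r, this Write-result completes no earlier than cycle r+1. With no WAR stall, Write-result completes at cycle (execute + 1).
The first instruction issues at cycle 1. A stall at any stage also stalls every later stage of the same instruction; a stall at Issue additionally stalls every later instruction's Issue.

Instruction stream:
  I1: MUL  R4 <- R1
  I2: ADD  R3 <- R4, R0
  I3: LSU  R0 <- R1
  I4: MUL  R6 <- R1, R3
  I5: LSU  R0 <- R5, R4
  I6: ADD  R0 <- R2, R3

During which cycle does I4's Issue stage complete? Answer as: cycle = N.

cycle = 10

I1: IS=1 RO=2 EX=8 WR=9
I2: IS=2 RO=10 EX=12 WR=13  [RAW R4: wait I1 write@9]
I3: IS=3 RO=4 EX=5 WR=11  [WAR R0: wait I2 read@10]
I4: IS=10 RO=14 EX=20 WR=21  [struct: MUL busy until I1 writes@9; RAW R3: wait I2 write@13]
I5: IS=12 RO=13 EX=14 WR=15  [struct: LSU busy until I3 writes@11]
I6: IS=16 RO=17 EX=19 WR=20  [WAW R0: wait I5 write@15]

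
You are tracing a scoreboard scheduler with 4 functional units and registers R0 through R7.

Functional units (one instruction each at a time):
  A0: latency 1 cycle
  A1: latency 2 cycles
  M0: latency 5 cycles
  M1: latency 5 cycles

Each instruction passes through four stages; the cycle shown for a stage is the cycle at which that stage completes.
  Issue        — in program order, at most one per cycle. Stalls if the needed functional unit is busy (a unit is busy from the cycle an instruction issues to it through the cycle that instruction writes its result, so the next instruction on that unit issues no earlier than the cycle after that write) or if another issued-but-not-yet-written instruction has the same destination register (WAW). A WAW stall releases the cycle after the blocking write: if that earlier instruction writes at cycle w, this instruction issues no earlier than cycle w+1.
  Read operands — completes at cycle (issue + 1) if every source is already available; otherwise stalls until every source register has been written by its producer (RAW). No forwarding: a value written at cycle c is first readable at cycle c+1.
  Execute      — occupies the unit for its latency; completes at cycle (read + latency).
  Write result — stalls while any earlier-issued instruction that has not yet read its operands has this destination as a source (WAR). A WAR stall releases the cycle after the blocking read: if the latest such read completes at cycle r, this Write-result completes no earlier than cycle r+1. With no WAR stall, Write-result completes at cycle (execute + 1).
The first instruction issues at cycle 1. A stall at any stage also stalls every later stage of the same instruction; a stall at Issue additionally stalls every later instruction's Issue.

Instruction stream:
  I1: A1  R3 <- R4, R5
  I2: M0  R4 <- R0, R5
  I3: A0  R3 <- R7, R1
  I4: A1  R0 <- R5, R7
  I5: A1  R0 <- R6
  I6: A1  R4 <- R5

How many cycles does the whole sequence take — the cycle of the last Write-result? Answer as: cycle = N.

[I1] 1/2/4/5
[I2] 2/3/8/9
[I3] 6/7/8/9  (WAW R3: wait I1 write@5)
[I4] 7/8/10/11
[I5] 12/13/15/16  (struct: A1 busy until I4 writes@11)
[I6] 17/18/20/21  (struct: A1 busy until I5 writes@16)

cycle = 21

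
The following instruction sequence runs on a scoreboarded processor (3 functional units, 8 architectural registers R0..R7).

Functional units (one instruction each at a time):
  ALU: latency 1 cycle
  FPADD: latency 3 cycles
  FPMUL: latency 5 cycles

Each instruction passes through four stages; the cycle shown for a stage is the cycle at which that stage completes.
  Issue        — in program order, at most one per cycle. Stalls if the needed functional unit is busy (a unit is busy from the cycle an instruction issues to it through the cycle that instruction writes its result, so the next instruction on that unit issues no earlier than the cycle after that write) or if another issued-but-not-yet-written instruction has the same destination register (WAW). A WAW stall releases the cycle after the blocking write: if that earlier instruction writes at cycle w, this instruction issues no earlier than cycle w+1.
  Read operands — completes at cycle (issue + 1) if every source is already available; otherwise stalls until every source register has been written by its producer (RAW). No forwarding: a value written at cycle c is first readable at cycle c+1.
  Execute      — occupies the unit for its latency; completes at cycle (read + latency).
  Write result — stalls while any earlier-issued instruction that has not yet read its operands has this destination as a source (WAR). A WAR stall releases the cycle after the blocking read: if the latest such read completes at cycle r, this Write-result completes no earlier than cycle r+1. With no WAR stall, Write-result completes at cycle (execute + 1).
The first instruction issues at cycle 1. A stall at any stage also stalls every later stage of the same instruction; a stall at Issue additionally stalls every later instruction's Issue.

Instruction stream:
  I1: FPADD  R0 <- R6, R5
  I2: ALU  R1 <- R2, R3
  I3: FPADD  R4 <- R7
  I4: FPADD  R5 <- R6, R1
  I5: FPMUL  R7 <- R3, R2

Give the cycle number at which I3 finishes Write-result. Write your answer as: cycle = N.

cycle = 12

  I1 | 1 | 2 | 5 | 6
  I2 | 2 | 3 | 4 | 5
  I3 | 7 | 8 | 11 | 12   struct: FPADD busy until I1 writes@6
  I4 | 13 | 14 | 17 | 18   struct: FPADD busy until I3 writes@12
  I5 | 14 | 15 | 20 | 21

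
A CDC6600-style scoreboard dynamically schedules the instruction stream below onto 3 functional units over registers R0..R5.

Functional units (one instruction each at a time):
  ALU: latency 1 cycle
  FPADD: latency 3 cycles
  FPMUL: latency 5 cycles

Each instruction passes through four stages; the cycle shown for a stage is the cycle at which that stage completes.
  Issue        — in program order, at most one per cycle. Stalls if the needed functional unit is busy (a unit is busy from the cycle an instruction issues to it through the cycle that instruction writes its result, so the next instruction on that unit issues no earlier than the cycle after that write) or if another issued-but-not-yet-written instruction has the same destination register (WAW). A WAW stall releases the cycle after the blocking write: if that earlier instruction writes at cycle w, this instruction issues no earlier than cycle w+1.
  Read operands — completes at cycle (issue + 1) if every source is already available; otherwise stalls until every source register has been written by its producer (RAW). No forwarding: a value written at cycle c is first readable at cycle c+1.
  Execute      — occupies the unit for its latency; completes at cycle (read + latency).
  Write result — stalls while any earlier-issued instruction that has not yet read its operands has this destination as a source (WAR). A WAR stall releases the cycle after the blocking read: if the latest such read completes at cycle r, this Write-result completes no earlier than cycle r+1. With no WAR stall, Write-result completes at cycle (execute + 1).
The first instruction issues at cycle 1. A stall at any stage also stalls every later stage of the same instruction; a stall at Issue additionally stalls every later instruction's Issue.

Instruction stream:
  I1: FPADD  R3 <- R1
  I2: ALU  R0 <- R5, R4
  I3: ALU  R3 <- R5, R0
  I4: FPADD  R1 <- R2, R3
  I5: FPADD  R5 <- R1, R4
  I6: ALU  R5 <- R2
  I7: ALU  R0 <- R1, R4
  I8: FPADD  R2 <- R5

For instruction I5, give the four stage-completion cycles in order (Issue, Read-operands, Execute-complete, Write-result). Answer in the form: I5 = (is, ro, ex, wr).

I5 = (16, 17, 20, 21)

I1 -> (1, 2, 5, 6)
I2 -> (2, 3, 4, 5)
I3 -> (7, 8, 9, 10)  // WAW R3: wait I1 write@6
I4 -> (8, 11, 14, 15)  // RAW R3: wait I3 write@10
I5 -> (16, 17, 20, 21)  // struct: FPADD busy until I4 writes@15
I6 -> (22, 23, 24, 25)  // WAW R5: wait I5 write@21
I7 -> (26, 27, 28, 29)  // struct: ALU busy until I6 writes@25
I8 -> (27, 28, 31, 32)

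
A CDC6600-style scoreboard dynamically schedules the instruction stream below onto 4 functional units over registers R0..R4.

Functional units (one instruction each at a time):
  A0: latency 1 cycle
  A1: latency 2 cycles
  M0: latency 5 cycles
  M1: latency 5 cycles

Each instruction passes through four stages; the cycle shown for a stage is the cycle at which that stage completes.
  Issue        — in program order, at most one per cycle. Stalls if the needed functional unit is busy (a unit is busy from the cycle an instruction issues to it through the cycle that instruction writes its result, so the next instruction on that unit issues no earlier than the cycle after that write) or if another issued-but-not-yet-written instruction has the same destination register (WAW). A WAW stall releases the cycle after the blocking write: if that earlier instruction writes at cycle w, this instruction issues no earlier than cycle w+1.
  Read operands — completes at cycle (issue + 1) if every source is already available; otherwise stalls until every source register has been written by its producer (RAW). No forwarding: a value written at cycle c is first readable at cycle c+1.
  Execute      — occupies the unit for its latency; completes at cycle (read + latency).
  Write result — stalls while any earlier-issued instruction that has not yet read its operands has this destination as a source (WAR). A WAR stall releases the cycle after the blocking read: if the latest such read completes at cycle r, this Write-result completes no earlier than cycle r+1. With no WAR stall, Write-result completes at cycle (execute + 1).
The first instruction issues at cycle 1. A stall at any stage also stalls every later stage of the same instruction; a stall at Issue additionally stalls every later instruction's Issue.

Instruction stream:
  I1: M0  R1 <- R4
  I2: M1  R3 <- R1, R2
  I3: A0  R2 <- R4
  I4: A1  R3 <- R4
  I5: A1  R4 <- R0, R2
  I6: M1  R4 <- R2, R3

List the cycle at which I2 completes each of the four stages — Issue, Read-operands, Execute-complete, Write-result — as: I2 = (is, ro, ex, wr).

I2 = (2, 9, 14, 15)

I1: IS=1 RO=2 EX=7 WR=8
I2: IS=2 RO=9 EX=14 WR=15  [RAW R1: wait I1 write@8]
I3: IS=3 RO=4 EX=5 WR=10  [WAR R2: wait I2 read@9]
I4: IS=16 RO=17 EX=19 WR=20  [WAW R3: wait I2 write@15]
I5: IS=21 RO=22 EX=24 WR=25  [struct: A1 busy until I4 writes@20]
I6: IS=26 RO=27 EX=32 WR=33  [WAW R4: wait I5 write@25]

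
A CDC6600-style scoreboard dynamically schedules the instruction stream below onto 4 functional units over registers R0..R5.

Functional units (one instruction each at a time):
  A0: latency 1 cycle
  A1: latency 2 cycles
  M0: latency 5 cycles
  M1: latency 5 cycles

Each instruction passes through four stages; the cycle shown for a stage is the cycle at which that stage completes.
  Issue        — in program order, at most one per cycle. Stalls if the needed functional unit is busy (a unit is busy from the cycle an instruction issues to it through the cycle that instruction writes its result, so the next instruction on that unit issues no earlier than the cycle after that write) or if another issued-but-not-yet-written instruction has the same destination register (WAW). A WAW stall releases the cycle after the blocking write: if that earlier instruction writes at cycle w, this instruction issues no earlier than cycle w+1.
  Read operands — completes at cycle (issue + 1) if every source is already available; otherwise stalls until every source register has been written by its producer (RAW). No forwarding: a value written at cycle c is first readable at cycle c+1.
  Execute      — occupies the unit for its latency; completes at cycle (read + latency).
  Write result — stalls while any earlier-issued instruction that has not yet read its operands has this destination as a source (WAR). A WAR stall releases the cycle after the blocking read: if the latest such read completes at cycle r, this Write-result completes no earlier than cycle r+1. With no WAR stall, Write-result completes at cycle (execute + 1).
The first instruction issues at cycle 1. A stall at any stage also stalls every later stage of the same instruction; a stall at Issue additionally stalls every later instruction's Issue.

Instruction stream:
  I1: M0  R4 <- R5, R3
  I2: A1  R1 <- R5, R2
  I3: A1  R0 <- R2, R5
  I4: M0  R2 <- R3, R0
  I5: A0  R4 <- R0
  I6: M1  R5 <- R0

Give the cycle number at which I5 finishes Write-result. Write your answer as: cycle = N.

cycle = 14

1) issue 1, read 2, done 7, write 8
2) issue 2, read 3, done 5, write 6
3) issue 7, read 8, done 10, write 11  <struct: A1 busy until I2 writes@6>
4) issue 9, read 12, done 17, write 18  <struct: M0 busy until I1 writes@8 / RAW R0: wait I3 write@11>
5) issue 10, read 12, done 13, write 14  <RAW R0: wait I3 write@11>
6) issue 11, read 12, done 17, write 18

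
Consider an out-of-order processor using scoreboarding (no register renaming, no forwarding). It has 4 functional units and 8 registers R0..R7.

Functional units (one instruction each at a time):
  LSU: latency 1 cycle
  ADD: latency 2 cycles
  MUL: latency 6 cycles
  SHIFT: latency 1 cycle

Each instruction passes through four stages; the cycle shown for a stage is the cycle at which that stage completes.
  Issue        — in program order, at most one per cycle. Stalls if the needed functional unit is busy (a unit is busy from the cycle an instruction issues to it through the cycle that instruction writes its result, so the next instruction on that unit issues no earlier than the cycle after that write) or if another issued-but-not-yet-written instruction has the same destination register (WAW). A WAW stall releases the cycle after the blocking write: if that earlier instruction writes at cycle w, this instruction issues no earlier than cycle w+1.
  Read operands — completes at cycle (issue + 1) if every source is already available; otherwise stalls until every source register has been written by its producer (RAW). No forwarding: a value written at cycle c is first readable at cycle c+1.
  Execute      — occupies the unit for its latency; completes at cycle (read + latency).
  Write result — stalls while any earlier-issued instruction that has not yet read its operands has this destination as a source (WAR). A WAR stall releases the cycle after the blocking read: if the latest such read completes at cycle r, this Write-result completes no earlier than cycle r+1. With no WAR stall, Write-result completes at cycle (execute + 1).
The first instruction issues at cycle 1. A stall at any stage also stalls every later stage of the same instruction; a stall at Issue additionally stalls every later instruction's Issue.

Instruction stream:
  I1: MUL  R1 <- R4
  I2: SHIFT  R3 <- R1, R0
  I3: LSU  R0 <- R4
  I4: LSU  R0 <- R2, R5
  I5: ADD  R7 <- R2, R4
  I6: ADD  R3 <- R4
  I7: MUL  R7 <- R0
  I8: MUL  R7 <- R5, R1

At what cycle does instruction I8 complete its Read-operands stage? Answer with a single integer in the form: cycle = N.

cycle = 29

t=1  I1 issues→MUL
t=2  I1 reads; I2 issues→SHIFT
t=3  I3 issues→LSU
t=4  I3 reads
t=5  I3 exec-done
t=8  I1 exec-done
t=9  I1 writes R1
t=10  I2 reads
t=11  I2 exec-done; I3 writes R0
t=12  I2 writes R3; I4 issues→LSU
t=13  I4 reads; I5 issues→ADD
t=14  I4 exec-done; I5 reads
t=15  I4 writes R0
t=16  I5 exec-done
t=17  I5 writes R7
t=18  I6 issues→ADD
t=19  I6 reads; I7 issues→MUL
t=20  I7 reads
t=21  I6 exec-done
t=22  I6 writes R3
t=26  I7 exec-done
t=27  I7 writes R7
t=28  I8 issues→MUL
t=29  I8 reads
t=35  I8 exec-done
t=36  I8 writes R7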